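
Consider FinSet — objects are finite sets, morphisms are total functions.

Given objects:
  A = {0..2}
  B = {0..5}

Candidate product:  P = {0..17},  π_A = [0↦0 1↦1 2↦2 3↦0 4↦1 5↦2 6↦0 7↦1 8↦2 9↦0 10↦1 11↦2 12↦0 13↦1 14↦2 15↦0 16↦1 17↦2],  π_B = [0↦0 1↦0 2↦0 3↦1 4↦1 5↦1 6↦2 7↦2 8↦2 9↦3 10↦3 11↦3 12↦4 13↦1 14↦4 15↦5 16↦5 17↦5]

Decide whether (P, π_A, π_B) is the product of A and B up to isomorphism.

Answer: NOT A VALID PRODUCT — duplicate pair at indices 4,13

Derivation:
|A|·|B| = 3·6 = 18;  |P| = 18
Check the pairing map k ↦ (π_A(k), π_B(k)):
  0 ↦ (0,0)
  1 ↦ (1,0)
  2 ↦ (2,0)
  3 ↦ (0,1)
  4 ↦ (1,1)
  5 ↦ (2,1)
  6 ↦ (0,2)
  7 ↦ (1,2)
  8 ↦ (2,2)
  9 ↦ (0,3)
  10 ↦ (1,3)
  11 ↦ (2,3)
  12 ↦ (0,4)
  13 ↦ (1,1)  ✗ repeats pair of k=4
  14 ↦ (2,4)
  15 ↦ (0,5)
  16 ↦ (1,5)
  17 ↦ (2,5)
distinct pairs in image: 17 / 18 needed
  → (1,1) hit at k=4 and k=13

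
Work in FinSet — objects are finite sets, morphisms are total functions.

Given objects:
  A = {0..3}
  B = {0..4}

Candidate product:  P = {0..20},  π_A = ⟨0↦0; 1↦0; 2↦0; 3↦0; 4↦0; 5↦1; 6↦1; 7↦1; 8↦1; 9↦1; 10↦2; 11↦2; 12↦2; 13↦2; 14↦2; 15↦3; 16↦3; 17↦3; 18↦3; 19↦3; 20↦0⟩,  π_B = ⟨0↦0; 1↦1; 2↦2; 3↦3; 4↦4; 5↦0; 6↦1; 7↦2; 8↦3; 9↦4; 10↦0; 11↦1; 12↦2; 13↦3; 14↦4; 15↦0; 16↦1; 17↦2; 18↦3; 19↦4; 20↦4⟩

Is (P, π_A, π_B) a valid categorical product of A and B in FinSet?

Answer: NOT A VALID PRODUCT — |P|=21 ≠ |A|·|B|=20

Trace:
|A|·|B| = 4·5 = 20;  |P| = 21
  → cardinalities differ; no bijection possible.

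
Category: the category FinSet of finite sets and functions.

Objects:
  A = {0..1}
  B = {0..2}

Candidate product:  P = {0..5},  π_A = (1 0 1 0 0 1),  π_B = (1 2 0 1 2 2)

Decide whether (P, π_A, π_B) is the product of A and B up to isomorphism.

|A|·|B| = 2·3 = 6;  |P| = 6
Check the pairing map k ↦ (π_A(k), π_B(k)):
  0 -> (1,1)
  1 -> (0,2)
  2 -> (1,0)
  3 -> (0,1)
  4 -> (0,2)  ✗ repeats pair of k=1
  5 -> (1,2)
distinct pairs in image: 5 / 6 needed
  → (0,2) hit at k=1 and k=4

Answer: NOT A VALID PRODUCT — duplicate pair at indices 4,1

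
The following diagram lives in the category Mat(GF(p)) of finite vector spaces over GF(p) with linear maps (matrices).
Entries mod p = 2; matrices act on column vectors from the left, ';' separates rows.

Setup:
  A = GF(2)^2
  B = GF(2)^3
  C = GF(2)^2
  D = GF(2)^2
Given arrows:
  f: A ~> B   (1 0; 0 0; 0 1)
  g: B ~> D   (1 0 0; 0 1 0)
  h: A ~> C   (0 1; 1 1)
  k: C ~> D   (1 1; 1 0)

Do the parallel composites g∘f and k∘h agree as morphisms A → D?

Answer: DOES NOT COMMUTE

Derivation:
Path 1 = f;g:
  e0=[1,0] f~>[1,0,0] g~>[1,0]
  e1=[0,1] f~>[0,0,1] g~>[0,0]
  ⟦path⟧₁ = (1 0; 0 0)
Path 2 = h;k:
  e0=[1,0] h~>[0,1] k~>[1,0]
  e1=[0,1] h~>[1,1] k~>[0,1]
  ⟦path⟧₂ = (1 0; 0 1)
Equal? NO — does not commute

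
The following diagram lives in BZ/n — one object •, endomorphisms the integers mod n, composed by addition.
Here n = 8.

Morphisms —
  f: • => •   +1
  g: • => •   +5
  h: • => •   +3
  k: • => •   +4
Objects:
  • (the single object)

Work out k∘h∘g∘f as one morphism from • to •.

Answer: +5

Trace:
  0 +1≡1 +5≡6 +3≡1 +4≡5  (mod 8)
result: +5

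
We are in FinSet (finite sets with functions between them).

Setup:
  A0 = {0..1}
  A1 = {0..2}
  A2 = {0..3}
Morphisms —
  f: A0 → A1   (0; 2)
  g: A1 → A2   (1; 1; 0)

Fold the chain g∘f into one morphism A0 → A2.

Answer: (1; 0)

Trace:
  0 f→0 g→1
  1 f→2 g→0
result: (1; 0)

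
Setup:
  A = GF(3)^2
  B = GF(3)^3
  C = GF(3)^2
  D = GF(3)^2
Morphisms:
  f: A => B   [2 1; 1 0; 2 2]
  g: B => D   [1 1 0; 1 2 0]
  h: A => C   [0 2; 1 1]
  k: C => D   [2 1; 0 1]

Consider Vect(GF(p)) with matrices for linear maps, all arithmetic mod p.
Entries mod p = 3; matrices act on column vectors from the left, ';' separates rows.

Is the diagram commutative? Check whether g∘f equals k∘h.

Path 1 = f;g:
  e0=(1,0) f=>(2,1,2) g=>(0,1)
  e1=(0,1) f=>(1,0,2) g=>(1,1)
  ⟦path⟧₁ = [0 1; 1 1]
Path 2 = h;k:
  e0=(1,0) h=>(0,1) k=>(1,1)
  e1=(0,1) h=>(2,1) k=>(2,1)
  ⟦path⟧₂ = [1 2; 1 1]
Equal? differ; not commutative

Answer: DOES NOT COMMUTE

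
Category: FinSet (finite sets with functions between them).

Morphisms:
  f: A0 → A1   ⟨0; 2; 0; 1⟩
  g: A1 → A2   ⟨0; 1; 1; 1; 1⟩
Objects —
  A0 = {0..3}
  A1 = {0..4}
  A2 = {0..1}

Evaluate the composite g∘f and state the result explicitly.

Answer: ⟨0; 1; 0; 1⟩

Trace:
  0 f→0 g→0
  1 f→2 g→1
  2 f→0 g→0
  3 f→1 g→1
result: ⟨0; 1; 0; 1⟩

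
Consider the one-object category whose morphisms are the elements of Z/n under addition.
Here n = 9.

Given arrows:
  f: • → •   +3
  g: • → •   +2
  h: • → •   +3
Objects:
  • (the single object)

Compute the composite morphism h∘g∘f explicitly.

Answer: +8

Trace:
  0 +3≡3 +2≡5 +3≡8  (mod 9)
composite: +8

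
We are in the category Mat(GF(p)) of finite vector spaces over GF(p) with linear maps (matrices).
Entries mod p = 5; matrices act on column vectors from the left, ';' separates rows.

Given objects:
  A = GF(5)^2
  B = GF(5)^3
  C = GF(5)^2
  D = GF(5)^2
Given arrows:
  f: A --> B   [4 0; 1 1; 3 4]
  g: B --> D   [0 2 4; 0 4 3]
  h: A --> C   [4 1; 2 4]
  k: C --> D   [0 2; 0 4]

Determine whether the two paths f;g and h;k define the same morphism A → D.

1) trace f;g:
  e0=[1,0] f-->[4,1,3] g-->[4,3]
  e1=[0,1] f-->[0,1,4] g-->[3,1]
  result₁ = [4 3; 3 1]
2) trace h;k:
  e0=[1,0] h-->[4,2] k-->[4,3]
  e1=[0,1] h-->[1,4] k-->[3,1]
  result₂ = [4 3; 3 1]
Equal? same morphism ✓

Answer: COMMUTES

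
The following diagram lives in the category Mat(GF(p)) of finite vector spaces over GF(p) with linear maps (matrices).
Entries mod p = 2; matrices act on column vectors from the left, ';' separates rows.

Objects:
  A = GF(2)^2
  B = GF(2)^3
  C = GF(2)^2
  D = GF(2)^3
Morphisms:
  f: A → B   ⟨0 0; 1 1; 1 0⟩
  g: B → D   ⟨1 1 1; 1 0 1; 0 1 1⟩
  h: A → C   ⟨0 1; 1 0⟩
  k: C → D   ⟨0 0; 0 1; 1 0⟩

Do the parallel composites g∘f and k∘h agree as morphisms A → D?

Answer: DOES NOT COMMUTE

Trace:
Along f;g (path 1):
  e0=⟨1,0⟩ f→⟨0,1,1⟩ g→⟨0,1,0⟩
  e1=⟨0,1⟩ f→⟨0,1,0⟩ g→⟨1,0,1⟩
  ⟦path⟧₁ = ⟨0 1; 1 0; 0 1⟩
Along h;k (path 2):
  e0=⟨1,0⟩ h→⟨0,1⟩ k→⟨0,1,0⟩
  e1=⟨0,1⟩ h→⟨1,0⟩ k→⟨0,0,1⟩
  ⟦path⟧₂ = ⟨0 0; 1 0; 0 1⟩
Equal? differ; not commutative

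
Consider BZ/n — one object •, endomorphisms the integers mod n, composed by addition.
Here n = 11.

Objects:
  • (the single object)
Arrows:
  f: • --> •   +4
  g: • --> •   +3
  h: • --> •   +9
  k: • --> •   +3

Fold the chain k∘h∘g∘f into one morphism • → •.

  0 +4≡4 +3≡7 +9≡5 +3≡8  (mod 11)
composite: +8

Answer: +8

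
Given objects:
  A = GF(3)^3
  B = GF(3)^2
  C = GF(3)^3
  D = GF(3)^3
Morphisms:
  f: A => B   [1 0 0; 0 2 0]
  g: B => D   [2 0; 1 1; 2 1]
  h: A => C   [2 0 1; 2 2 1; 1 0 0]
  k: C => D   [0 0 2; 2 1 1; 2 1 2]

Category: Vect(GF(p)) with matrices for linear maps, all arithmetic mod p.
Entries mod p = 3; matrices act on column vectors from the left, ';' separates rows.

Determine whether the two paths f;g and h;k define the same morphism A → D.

Along f;g (path 1):
  e0=⟨1,0,0⟩ f=>⟨1,0⟩ g=>⟨2,1,2⟩
  e1=⟨0,1,0⟩ f=>⟨0,2⟩ g=>⟨0,2,2⟩
  e2=⟨0,0,1⟩ f=>⟨0,0⟩ g=>⟨0,0,0⟩
  result₁ = [2 0 0; 1 2 0; 2 2 0]
Along h;k (path 2):
  e0=⟨1,0,0⟩ h=>⟨2,2,1⟩ k=>⟨2,1,2⟩
  e1=⟨0,1,0⟩ h=>⟨0,2,0⟩ k=>⟨0,2,2⟩
  e2=⟨0,0,1⟩ h=>⟨1,1,0⟩ k=>⟨0,0,0⟩
  result₂ = [2 0 0; 1 2 0; 2 2 0]
Equal? same morphism ✓

Answer: COMMUTES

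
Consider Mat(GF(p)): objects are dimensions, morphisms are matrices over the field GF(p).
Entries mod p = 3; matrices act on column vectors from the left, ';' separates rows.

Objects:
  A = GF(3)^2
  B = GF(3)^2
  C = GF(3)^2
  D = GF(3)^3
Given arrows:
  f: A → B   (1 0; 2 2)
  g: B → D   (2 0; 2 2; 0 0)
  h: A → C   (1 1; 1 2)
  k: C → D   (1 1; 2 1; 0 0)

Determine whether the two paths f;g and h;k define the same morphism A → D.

Along f;g (path 1):
  e0=(1,0) f→(1,2) g→(2,0,0)
  e1=(0,1) f→(0,2) g→(0,1,0)
  result₁ = (2 0; 0 1; 0 0)
Along h;k (path 2):
  e0=(1,0) h→(1,1) k→(2,0,0)
  e1=(0,1) h→(1,2) k→(0,1,0)
  result₂ = (2 0; 0 1; 0 0)
Equal? same morphism ✓

Answer: COMMUTES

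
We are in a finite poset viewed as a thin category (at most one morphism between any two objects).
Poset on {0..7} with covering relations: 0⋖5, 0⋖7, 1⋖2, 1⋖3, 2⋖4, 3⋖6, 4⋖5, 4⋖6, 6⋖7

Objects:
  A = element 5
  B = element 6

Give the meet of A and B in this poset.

Common predecessors of 5,6: {1,2,4}
  1 ≤ 4
  2 ≤ 4
  4 ≤ 4
glb = 4

Answer: A∧B = 4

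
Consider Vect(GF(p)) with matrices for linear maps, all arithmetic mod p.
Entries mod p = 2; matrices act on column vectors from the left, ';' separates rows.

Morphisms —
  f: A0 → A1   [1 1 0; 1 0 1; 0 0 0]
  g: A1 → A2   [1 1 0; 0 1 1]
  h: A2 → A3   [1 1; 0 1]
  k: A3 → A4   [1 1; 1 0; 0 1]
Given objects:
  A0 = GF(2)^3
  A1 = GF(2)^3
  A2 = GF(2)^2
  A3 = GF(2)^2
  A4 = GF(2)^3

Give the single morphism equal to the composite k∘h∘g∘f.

  e0=(1,0,0) f→(1,1,0) g→(0,1) h→(1,1) k→(0,1,1)
  e1=(0,1,0) f→(1,0,0) g→(1,0) h→(1,0) k→(1,1,0)
  e2=(0,0,1) f→(0,1,0) g→(1,1) h→(0,1) k→(1,0,1)
⟦path⟧: [0 1 1; 1 1 0; 1 0 1]

Answer: [0 1 1; 1 1 0; 1 0 1]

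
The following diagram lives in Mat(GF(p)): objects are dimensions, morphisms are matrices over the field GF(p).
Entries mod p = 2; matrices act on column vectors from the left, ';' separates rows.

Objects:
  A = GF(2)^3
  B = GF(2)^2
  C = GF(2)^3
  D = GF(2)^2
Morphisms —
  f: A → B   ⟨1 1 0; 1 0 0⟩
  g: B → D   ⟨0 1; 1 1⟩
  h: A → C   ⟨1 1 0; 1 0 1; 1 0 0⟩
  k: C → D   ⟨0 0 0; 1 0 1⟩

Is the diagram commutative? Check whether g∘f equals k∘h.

Answer: DOES NOT COMMUTE

Trace:
Path 1 = f;g:
  e0=[1,0,0] f→[1,1] g→[1,0]
  e1=[0,1,0] f→[1,0] g→[0,1]
  e2=[0,0,1] f→[0,0] g→[0,0]
  result₁ = ⟨1 0 0; 0 1 0⟩
Path 2 = h;k:
  e0=[1,0,0] h→[1,1,1] k→[0,0]
  e1=[0,1,0] h→[1,0,0] k→[0,1]
  e2=[0,0,1] h→[0,1,0] k→[0,0]
  result₂ = ⟨0 0 0; 0 1 0⟩
Equal? NO — does not commute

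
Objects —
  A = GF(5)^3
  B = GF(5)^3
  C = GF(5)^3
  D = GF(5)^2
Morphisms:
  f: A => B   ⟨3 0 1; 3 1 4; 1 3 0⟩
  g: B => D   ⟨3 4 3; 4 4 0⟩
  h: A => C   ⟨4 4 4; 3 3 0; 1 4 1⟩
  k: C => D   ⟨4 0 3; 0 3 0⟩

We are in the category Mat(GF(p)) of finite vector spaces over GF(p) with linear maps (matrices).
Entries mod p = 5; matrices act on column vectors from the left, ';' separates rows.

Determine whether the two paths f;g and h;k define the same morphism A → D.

Answer: COMMUTES

Trace:
Along f;g (path 1):
  e0=(1,0,0) f=>(3,3,1) g=>(4,4)
  e1=(0,1,0) f=>(0,1,3) g=>(3,4)
  e2=(0,0,1) f=>(1,4,0) g=>(4,0)
  ⟦path⟧₁ = ⟨4 3 4; 4 4 0⟩
Along h;k (path 2):
  e0=(1,0,0) h=>(4,3,1) k=>(4,4)
  e1=(0,1,0) h=>(4,3,4) k=>(3,4)
  e2=(0,0,1) h=>(4,0,1) k=>(4,0)
  ⟦path⟧₂ = ⟨4 3 4; 4 4 0⟩
Equal? YES — commutes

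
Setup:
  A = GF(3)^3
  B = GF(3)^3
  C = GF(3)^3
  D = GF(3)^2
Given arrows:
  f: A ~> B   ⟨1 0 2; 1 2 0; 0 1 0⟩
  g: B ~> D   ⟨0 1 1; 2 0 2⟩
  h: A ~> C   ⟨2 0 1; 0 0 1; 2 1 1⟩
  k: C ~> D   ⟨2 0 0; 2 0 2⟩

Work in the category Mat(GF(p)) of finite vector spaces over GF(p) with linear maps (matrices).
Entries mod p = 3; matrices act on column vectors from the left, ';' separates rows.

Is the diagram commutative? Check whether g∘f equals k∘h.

Answer: DOES NOT COMMUTE

Trace:
1) trace f;g:
  e0=(1,0,0) f~>(1,1,0) g~>(1,2)
  e1=(0,1,0) f~>(0,2,1) g~>(0,2)
  e2=(0,0,1) f~>(2,0,0) g~>(0,1)
  ⟦path⟧₁ = ⟨1 0 0; 2 2 1⟩
2) trace h;k:
  e0=(1,0,0) h~>(2,0,2) k~>(1,2)
  e1=(0,1,0) h~>(0,0,1) k~>(0,2)
  e2=(0,0,1) h~>(1,1,1) k~>(2,1)
  ⟦path⟧₂ = ⟨1 0 2; 2 2 1⟩
Equal? NO — does not commute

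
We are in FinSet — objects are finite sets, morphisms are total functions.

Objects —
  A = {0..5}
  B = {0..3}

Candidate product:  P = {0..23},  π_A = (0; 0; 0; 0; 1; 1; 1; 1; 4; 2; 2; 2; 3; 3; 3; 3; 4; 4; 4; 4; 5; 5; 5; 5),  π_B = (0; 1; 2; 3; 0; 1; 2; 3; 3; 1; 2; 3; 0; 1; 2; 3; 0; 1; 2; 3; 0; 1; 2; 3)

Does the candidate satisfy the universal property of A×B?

|A|·|B| = 6·4 = 24;  |P| = 24
Check the pairing map k ↦ (π_A(k), π_B(k)):
  0 ↦ (0,0)
  1 ↦ (0,1)
  2 ↦ (0,2)
  3 ↦ (0,3)
  4 ↦ (1,0)
  5 ↦ (1,1)
  6 ↦ (1,2)
  7 ↦ (1,3)
  8 ↦ (4,3)
  9 ↦ (2,1)
  10 ↦ (2,2)
  11 ↦ (2,3)
  12 ↦ (3,0)
  13 ↦ (3,1)
  14 ↦ (3,2)
  15 ↦ (3,3)
  16 ↦ (4,0)
  17 ↦ (4,1)
  18 ↦ (4,2)
  19 ↦ (4,3)  ✗ repeats pair of k=8
  20 ↦ (5,0)
  21 ↦ (5,1)
  22 ↦ (5,2)
  23 ↦ (5,3)
distinct pairs in image: 23 / 24 needed
  → (4,3) hit at k=8 and k=19

Answer: NOT A VALID PRODUCT — duplicate pair at indices 19,8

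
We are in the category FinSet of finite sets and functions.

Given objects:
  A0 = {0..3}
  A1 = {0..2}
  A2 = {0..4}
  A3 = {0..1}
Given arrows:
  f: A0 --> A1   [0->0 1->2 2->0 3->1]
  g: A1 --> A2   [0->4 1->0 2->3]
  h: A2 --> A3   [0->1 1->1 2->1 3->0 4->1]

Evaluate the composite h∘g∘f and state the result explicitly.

  0 f-->0 g-->4 h-->1
  1 f-->2 g-->3 h-->0
  2 f-->0 g-->4 h-->1
  3 f-->1 g-->0 h-->1
composite: [0->1 1->0 2->1 3->1]

Answer: [0->1 1->0 2->1 3->1]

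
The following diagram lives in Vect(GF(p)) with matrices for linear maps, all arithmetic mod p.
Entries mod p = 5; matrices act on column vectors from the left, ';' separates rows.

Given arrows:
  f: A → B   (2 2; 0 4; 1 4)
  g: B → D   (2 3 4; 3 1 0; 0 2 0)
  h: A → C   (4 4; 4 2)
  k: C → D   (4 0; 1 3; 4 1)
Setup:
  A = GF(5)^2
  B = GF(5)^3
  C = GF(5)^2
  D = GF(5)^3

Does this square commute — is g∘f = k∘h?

Answer: DOES NOT COMMUTE

Work:
1) trace f;g:
  e0=(1,0) f→(2,0,1) g→(3,1,0)
  e1=(0,1) f→(2,4,4) g→(2,0,3)
  ⟦path⟧₁ = (3 2; 1 0; 0 3)
2) trace h;k:
  e0=(1,0) h→(4,4) k→(1,1,0)
  e1=(0,1) h→(4,2) k→(1,0,3)
  ⟦path⟧₂ = (1 1; 1 0; 0 3)
Equal? distinct morphisms ✗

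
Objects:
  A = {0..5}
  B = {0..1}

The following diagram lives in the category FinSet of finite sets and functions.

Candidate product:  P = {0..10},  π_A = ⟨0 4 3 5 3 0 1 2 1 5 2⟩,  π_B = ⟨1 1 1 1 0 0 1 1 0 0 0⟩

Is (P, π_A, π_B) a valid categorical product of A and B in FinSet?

|A|·|B| = 6·2 = 12;  |P| = 11
  → cardinalities differ; no bijection possible.

Answer: NOT A VALID PRODUCT — |P|=11 ≠ |A|·|B|=12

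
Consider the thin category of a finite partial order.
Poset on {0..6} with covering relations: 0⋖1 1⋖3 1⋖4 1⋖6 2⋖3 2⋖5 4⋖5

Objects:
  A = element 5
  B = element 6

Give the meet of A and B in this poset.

Answer: A∧B = 1

Work:
Lower bounds of A=5 and B=6: {0,1}
  0 ≤ 1
  1 ≤ 1
glb = 1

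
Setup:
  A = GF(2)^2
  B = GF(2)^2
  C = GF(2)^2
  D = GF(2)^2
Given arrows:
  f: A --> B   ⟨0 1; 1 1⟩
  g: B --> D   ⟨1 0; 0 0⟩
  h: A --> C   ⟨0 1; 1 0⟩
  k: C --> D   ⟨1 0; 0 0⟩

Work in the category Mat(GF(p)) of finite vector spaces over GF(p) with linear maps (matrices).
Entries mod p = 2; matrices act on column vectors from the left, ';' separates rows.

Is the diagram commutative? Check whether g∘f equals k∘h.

Answer: COMMUTES

Trace:
Path 1 = f;g:
  e0=[1,0] f-->[0,1] g-->[0,0]
  e1=[0,1] f-->[1,1] g-->[1,0]
  ⟦path⟧₁ = ⟨0 1; 0 0⟩
Path 2 = h;k:
  e0=[1,0] h-->[0,1] k-->[0,0]
  e1=[0,1] h-->[1,0] k-->[1,0]
  ⟦path⟧₂ = ⟨0 1; 0 0⟩
Equal? YES — commutes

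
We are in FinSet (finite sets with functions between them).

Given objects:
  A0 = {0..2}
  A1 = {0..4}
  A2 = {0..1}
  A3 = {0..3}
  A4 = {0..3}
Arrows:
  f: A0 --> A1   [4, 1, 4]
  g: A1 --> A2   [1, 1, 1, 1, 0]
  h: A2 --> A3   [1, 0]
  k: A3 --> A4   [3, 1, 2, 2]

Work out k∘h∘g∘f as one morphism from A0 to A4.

  0 f-->4 g-->0 h-->1 k-->1
  1 f-->1 g-->1 h-->0 k-->3
  2 f-->4 g-->0 h-->1 k-->1
result: [1, 3, 1]

Answer: [1, 3, 1]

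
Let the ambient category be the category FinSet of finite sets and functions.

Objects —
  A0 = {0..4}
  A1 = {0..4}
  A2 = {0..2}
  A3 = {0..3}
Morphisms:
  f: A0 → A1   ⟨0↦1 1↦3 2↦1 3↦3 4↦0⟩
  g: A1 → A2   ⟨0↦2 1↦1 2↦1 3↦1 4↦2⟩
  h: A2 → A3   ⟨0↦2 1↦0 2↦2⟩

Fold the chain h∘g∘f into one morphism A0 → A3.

Answer: ⟨0↦0 1↦0 2↦0 3↦0 4↦2⟩

Derivation:
  0 f→1 g→1 h→0
  1 f→3 g→1 h→0
  2 f→1 g→1 h→0
  3 f→3 g→1 h→0
  4 f→0 g→2 h→2
⟦path⟧: ⟨0↦0 1↦0 2↦0 3↦0 4↦2⟩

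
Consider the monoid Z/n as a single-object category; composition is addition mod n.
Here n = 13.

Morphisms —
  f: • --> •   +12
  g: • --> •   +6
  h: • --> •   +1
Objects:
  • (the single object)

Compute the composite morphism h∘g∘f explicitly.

  0 +12≡12 +6≡5 +1≡6  (mod 13)
result: +6

Answer: +6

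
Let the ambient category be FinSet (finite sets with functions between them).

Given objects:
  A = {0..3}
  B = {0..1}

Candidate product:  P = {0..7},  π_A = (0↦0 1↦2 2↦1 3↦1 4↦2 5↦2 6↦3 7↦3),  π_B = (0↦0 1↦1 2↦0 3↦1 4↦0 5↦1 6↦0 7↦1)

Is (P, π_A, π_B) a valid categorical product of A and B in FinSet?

Answer: NOT A VALID PRODUCT — duplicate pair at indices 5,1

Work:
|A|·|B| = 4·2 = 8;  |P| = 8
Check the pairing map k ↦ (π_A(k), π_B(k)):
  0 ↦ (0,0)
  1 ↦ (2,1)
  2 ↦ (1,0)
  3 ↦ (1,1)
  4 ↦ (2,0)
  5 ↦ (2,1)  ✗ repeats pair of k=1
  6 ↦ (3,0)
  7 ↦ (3,1)
distinct pairs in image: 7 / 8 needed
  → (2,1) hit at k=1 and k=5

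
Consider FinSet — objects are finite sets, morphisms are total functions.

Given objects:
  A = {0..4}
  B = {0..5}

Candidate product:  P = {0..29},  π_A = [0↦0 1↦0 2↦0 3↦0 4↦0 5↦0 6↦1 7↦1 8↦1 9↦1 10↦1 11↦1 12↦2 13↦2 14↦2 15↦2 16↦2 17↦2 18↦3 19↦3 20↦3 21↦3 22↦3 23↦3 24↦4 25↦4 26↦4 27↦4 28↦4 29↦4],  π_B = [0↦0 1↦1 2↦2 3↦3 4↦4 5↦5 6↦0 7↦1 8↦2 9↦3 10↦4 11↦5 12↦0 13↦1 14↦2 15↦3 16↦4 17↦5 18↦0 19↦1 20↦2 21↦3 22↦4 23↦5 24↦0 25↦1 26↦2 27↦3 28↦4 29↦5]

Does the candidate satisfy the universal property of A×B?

Answer: VALID PRODUCT

Work:
|A|·|B| = 5·6 = 30;  |P| = 30
Check the pairing map k ↦ (π_A(k), π_B(k)):
  0 ↦ (0,0)
  1 ↦ (0,1)
  2 ↦ (0,2)
  3 ↦ (0,3)
  4 ↦ (0,4)
  5 ↦ (0,5)
  6 ↦ (1,0)
  7 ↦ (1,1)
  8 ↦ (1,2)
  9 ↦ (1,3)
  10 ↦ (1,4)
  11 ↦ (1,5)
  12 ↦ (2,0)
  13 ↦ (2,1)
  14 ↦ (2,2)
  15 ↦ (2,3)
  16 ↦ (2,4)
  17 ↦ (2,5)
  18 ↦ (3,0)
  19 ↦ (3,1)
  20 ↦ (3,2)
  21 ↦ (3,3)
  22 ↦ (3,4)
  23 ↦ (3,5)
  24 ↦ (4,0)
  25 ↦ (4,1)
  26 ↦ (4,2)
  27 ↦ (4,3)
  28 ↦ (4,4)
  29 ↦ (4,5)
distinct pairs in image: 30 / 30 needed
  → bijection onto A×B; projections well-typed.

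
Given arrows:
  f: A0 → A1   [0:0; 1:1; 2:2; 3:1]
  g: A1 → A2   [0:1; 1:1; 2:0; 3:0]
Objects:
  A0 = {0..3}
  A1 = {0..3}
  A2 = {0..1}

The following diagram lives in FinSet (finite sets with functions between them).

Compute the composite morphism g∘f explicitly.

Answer: [0:1; 1:1; 2:0; 3:1]

Trace:
  0 f→0 g→1
  1 f→1 g→1
  2 f→2 g→0
  3 f→1 g→1
⟦path⟧: [0:1; 1:1; 2:0; 3:1]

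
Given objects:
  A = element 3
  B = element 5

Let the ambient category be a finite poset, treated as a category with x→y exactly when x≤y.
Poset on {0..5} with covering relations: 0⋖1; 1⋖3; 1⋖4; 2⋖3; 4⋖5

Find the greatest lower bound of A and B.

Common predecessors of 3,5: {0,1}
  0 ⊑ 1
  1 ⊑ 1
glb = 1

Answer: A∧B = 1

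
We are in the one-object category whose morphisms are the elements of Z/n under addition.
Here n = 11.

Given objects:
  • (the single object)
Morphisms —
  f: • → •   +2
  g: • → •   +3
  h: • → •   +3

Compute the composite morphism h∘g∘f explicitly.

  0 +2≡2 +3≡5 +3≡8  (mod 11)
result: +8

Answer: +8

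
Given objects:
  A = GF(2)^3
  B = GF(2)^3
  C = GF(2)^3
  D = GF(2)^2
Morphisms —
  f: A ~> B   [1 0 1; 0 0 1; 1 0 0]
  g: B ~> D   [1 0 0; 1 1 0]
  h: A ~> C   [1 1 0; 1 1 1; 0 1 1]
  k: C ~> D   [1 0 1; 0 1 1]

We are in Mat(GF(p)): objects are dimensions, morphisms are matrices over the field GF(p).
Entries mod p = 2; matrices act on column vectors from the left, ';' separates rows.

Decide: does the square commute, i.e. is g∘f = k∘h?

Answer: COMMUTES

Trace:
Path 1 = f;g:
  e0=[1,0,0] f~>[1,0,1] g~>[1,1]
  e1=[0,1,0] f~>[0,0,0] g~>[0,0]
  e2=[0,0,1] f~>[1,1,0] g~>[1,0]
  result₁ = [1 0 1; 1 0 0]
Path 2 = h;k:
  e0=[1,0,0] h~>[1,1,0] k~>[1,1]
  e1=[0,1,0] h~>[1,1,1] k~>[0,0]
  e2=[0,0,1] h~>[0,1,1] k~>[1,0]
  result₂ = [1 0 1; 1 0 0]
Equal? equal; square commutes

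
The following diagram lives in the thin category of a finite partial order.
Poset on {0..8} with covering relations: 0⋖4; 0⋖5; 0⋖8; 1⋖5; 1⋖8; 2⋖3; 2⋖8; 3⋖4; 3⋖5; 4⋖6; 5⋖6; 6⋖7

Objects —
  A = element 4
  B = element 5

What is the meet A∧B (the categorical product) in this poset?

Lower bounds of A=4 and B=5: {0,2,3}
  maximal lower bounds 0 and 3 are incomparable: neither 0<=3 nor 3<=0
→ no greatest lower bound exists

Answer: NO MEET EXISTS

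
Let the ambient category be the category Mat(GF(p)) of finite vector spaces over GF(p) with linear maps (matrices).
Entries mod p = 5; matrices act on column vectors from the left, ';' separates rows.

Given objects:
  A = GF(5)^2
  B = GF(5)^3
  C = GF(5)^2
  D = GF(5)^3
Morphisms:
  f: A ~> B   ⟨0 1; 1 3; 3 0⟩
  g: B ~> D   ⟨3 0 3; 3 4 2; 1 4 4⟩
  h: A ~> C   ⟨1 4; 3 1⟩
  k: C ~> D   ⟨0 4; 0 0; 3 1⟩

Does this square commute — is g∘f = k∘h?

Answer: DOES NOT COMMUTE

Trace:
1) trace f;g:
  e0=(1,0) f~>(0,1,3) g~>(4,0,1)
  e1=(0,1) f~>(1,3,0) g~>(3,0,3)
  composite₁ = ⟨4 3; 0 0; 1 3⟩
2) trace h;k:
  e0=(1,0) h~>(1,3) k~>(2,0,1)
  e1=(0,1) h~>(4,1) k~>(4,0,3)
  composite₂ = ⟨2 4; 0 0; 1 3⟩
Equal? NO — does not commute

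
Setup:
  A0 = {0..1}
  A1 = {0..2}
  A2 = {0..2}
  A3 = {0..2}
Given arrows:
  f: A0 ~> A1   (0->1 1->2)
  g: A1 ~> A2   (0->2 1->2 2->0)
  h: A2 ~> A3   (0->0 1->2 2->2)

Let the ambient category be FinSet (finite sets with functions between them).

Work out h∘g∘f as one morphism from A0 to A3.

  0 f~>1 g~>2 h~>2
  1 f~>2 g~>0 h~>0
result: (0->2 1->0)

Answer: (0->2 1->0)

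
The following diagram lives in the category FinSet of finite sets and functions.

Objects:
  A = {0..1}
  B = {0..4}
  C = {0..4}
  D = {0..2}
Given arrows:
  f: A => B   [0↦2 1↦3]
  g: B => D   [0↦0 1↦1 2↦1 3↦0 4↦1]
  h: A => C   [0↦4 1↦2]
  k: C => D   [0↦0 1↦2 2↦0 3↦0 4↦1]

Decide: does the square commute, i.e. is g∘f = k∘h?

Answer: COMMUTES

Work:
Path 1 = f;g:
  0 f=>2 g=>1
  1 f=>3 g=>0
  composite₁ = [0↦1 1↦0]
Path 2 = h;k:
  0 h=>4 k=>1
  1 h=>2 k=>0
  composite₂ = [0↦1 1↦0]
Equal? same morphism ✓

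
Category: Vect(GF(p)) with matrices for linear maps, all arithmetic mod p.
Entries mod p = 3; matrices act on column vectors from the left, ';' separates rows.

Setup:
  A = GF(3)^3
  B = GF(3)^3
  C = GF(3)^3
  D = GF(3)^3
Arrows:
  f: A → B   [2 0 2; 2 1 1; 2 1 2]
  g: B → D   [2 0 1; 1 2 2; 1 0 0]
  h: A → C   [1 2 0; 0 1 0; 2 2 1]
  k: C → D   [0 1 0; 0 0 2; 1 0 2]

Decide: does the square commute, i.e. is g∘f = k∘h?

Answer: COMMUTES

Work:
Path 1 = f;g:
  e0=[1,0,0] f→[2,2,2] g→[0,1,2]
  e1=[0,1,0] f→[0,1,1] g→[1,1,0]
  e2=[0,0,1] f→[2,1,2] g→[0,2,2]
  result₁ = [0 1 0; 1 1 2; 2 0 2]
Path 2 = h;k:
  e0=[1,0,0] h→[1,0,2] k→[0,1,2]
  e1=[0,1,0] h→[2,1,2] k→[1,1,0]
  e2=[0,0,1] h→[0,0,1] k→[0,2,2]
  result₂ = [0 1 0; 1 1 2; 2 0 2]
Equal? equal; square commutes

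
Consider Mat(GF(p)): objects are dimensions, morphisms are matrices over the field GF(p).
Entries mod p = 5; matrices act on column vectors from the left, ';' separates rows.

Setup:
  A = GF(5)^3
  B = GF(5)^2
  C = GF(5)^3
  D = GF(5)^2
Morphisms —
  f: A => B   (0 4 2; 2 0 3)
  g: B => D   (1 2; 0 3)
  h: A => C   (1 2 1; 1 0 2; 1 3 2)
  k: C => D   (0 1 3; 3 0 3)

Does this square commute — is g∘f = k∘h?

Path 1 = f;g:
  e0=[1,0,0] f=>[0,2] g=>[4,1]
  e1=[0,1,0] f=>[4,0] g=>[4,0]
  e2=[0,0,1] f=>[2,3] g=>[3,4]
  composite₁ = (4 4 3; 1 0 4)
Path 2 = h;k:
  e0=[1,0,0] h=>[1,1,1] k=>[4,1]
  e1=[0,1,0] h=>[2,0,3] k=>[4,0]
  e2=[0,0,1] h=>[1,2,2] k=>[3,4]
  composite₂ = (4 4 3; 1 0 4)
Equal? same morphism ✓

Answer: COMMUTES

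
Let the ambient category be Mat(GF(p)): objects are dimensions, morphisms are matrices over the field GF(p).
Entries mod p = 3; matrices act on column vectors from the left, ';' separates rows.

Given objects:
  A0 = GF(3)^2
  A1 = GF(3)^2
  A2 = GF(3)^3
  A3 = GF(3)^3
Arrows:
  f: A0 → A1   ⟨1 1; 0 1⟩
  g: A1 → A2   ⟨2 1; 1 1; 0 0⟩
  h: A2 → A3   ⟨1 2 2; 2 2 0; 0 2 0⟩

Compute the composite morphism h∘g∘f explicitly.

Answer: ⟨1 1; 0 1; 2 1⟩

Work:
  e0=[1,0] f→[1,0] g→[2,1,0] h→[1,0,2]
  e1=[0,1] f→[1,1] g→[0,2,0] h→[1,1,1]
composite: ⟨1 1; 0 1; 2 1⟩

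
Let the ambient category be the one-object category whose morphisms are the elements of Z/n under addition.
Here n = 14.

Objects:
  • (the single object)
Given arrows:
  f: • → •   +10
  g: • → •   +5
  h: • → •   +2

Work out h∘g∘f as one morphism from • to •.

  0 +10≡10 +5≡1 +2≡3  (mod 14)
result: +3

Answer: +3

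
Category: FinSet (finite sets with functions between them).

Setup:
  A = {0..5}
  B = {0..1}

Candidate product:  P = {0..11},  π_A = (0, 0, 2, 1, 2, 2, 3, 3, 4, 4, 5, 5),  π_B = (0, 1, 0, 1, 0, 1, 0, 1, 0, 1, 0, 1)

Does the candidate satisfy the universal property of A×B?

Answer: NOT A VALID PRODUCT — duplicate pair at indices 4,2

Derivation:
|A|·|B| = 6·2 = 12;  |P| = 12
Check the pairing map k ↦ (π_A(k), π_B(k)):
  0 -> (0,0)
  1 -> (0,1)
  2 -> (2,0)
  3 -> (1,1)
  4 -> (2,0)  ✗ repeats pair of k=2
  5 -> (2,1)
  6 -> (3,0)
  7 -> (3,1)
  8 -> (4,0)
  9 -> (4,1)
  10 -> (5,0)
  11 -> (5,1)
distinct pairs in image: 11 / 12 needed
  → (2,0) hit at k=2 and k=4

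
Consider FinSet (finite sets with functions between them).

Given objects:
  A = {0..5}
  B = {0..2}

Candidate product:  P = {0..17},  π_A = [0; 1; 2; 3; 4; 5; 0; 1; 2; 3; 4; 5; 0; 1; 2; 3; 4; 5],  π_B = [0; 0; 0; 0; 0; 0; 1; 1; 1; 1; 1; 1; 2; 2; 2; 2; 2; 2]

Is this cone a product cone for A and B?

Answer: VALID PRODUCT

Work:
|A|·|B| = 6·3 = 18;  |P| = 18
Check the pairing map k ↦ (π_A(k), π_B(k)):
  0 -> (0,0)
  1 -> (1,0)
  2 -> (2,0)
  3 -> (3,0)
  4 -> (4,0)
  5 -> (5,0)
  6 -> (0,1)
  7 -> (1,1)
  8 -> (2,1)
  9 -> (3,1)
  10 -> (4,1)
  11 -> (5,1)
  12 -> (0,2)
  13 -> (1,2)
  14 -> (2,2)
  15 -> (3,2)
  16 -> (4,2)
  17 -> (5,2)
distinct pairs in image: 18 / 18 needed
  → bijection onto A×B; projections well-typed.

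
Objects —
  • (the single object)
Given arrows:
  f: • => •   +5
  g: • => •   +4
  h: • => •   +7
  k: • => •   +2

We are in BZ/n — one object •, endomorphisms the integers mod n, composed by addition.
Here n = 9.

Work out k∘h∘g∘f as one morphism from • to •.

  0 +5≡5 +4≡0 +7≡7 +2≡0  (mod 9)
composite: +0

Answer: +0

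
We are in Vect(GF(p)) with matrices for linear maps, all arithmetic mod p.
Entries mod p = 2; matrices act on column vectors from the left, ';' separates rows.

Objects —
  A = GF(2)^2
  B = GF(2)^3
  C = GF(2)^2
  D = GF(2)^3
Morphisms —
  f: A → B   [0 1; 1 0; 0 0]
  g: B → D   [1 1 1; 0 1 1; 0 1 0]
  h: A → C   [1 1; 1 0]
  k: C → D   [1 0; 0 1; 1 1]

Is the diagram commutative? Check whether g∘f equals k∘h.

Along f;g (path 1):
  e0=(1,0) f→(0,1,0) g→(1,1,1)
  e1=(0,1) f→(1,0,0) g→(1,0,0)
  result₁ = [1 1; 1 0; 1 0]
Along h;k (path 2):
  e0=(1,0) h→(1,1) k→(1,1,0)
  e1=(0,1) h→(1,0) k→(1,0,1)
  result₂ = [1 1; 1 0; 0 1]
Equal? distinct morphisms ✗

Answer: DOES NOT COMMUTE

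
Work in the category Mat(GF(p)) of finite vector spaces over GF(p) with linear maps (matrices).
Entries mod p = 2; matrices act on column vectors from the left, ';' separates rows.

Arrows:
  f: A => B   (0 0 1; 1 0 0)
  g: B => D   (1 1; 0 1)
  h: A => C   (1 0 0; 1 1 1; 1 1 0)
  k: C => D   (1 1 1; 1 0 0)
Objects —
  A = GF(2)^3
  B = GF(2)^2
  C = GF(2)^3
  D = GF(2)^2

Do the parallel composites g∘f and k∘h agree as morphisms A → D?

Path 1 = f;g:
  e0=(1,0,0) f=>(0,1) g=>(1,1)
  e1=(0,1,0) f=>(0,0) g=>(0,0)
  e2=(0,0,1) f=>(1,0) g=>(1,0)
  ⟦path⟧₁ = (1 0 1; 1 0 0)
Path 2 = h;k:
  e0=(1,0,0) h=>(1,1,1) k=>(1,1)
  e1=(0,1,0) h=>(0,1,1) k=>(0,0)
  e2=(0,0,1) h=>(0,1,0) k=>(1,0)
  ⟦path⟧₂ = (1 0 1; 1 0 0)
Equal? YES — commutes

Answer: COMMUTES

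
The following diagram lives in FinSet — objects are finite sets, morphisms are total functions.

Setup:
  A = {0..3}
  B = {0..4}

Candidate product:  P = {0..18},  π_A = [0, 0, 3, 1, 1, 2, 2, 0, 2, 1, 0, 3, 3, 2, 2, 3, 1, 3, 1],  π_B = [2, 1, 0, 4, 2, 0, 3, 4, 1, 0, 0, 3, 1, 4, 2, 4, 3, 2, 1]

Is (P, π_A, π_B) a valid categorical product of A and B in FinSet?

|A|·|B| = 4·5 = 20;  |P| = 19
  → cardinalities differ; no bijection possible.

Answer: NOT A VALID PRODUCT — |P|=19 ≠ |A|·|B|=20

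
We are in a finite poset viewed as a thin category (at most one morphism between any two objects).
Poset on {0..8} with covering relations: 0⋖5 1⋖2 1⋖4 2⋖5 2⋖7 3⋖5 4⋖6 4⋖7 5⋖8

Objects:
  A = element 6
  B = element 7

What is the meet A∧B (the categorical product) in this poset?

Answer: A∧B = 4

Trace:
Lower bounds of A=6 and B=7: {1,4}
  1 <= 4
  4 <= 4
glb = 4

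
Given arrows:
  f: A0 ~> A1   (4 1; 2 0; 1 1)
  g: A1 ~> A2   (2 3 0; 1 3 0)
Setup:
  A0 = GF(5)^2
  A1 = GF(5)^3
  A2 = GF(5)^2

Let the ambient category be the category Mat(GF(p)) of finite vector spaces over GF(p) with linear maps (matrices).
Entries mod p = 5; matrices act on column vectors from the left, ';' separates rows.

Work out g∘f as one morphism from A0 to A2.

  e0=⟨1,0⟩ f~>⟨4,2,1⟩ g~>⟨4,0⟩
  e1=⟨0,1⟩ f~>⟨1,0,1⟩ g~>⟨2,1⟩
result: (4 2; 0 1)

Answer: (4 2; 0 1)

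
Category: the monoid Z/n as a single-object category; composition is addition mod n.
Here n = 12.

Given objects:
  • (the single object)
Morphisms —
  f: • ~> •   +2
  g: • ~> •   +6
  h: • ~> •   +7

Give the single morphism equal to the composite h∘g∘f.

Answer: +3

Trace:
  0 +2≡2 +6≡8 +7≡3  (mod 12)
⟦path⟧: +3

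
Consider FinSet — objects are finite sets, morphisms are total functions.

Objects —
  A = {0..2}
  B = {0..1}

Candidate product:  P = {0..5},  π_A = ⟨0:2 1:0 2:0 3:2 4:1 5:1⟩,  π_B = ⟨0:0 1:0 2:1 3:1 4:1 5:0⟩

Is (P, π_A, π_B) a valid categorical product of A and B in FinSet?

|A|·|B| = 3·2 = 6;  |P| = 6
Check the pairing map k ↦ (π_A(k), π_B(k)):
  0 : (2,0)
  1 : (0,0)
  2 : (0,1)
  3 : (2,1)
  4 : (1,1)
  5 : (1,0)
distinct pairs in image: 6 / 6 needed
  → bijection onto A×B; projections well-typed.

Answer: VALID PRODUCT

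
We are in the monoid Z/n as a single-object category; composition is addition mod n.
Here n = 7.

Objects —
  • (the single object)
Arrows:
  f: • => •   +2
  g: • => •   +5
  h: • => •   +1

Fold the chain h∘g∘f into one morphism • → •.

  0 +2≡2 +5≡0 +1≡1  (mod 7)
result: +1

Answer: +1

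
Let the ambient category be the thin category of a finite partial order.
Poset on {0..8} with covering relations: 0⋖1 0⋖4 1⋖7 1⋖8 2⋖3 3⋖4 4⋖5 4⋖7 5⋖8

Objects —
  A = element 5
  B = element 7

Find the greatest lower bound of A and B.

{x : x≤A ∧ x≤B} = {0,2,3,4}  (A=5, B=7)
  0 ≤ 4
  2 ≤ 4
  3 ≤ 4
  4 ≤ 4
glb = 4

Answer: A∧B = 4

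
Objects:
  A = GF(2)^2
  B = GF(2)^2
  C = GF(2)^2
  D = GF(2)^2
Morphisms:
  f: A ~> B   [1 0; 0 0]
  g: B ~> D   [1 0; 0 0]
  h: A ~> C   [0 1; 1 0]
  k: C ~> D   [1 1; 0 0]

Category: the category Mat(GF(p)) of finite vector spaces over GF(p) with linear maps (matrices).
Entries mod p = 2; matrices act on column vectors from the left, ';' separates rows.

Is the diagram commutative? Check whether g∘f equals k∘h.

Answer: DOES NOT COMMUTE

Work:
Along f;g (path 1):
  e0=(1,0) f~>(1,0) g~>(1,0)
  e1=(0,1) f~>(0,0) g~>(0,0)
  result₁ = [1 0; 0 0]
Along h;k (path 2):
  e0=(1,0) h~>(0,1) k~>(1,0)
  e1=(0,1) h~>(1,0) k~>(1,0)
  result₂ = [1 1; 0 0]
Equal? differ; not commutative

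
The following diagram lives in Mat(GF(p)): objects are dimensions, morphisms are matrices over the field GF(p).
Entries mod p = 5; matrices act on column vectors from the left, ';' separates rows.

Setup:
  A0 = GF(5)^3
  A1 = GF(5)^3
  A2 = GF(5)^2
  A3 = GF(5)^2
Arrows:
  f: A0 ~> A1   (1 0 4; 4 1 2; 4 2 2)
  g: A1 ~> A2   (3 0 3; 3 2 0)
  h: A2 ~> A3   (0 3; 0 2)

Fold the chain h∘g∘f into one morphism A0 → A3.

Answer: (3 1 3; 2 4 2)

Trace:
  e0=[1,0,0] f~>[1,4,4] g~>[0,1] h~>[3,2]
  e1=[0,1,0] f~>[0,1,2] g~>[1,2] h~>[1,4]
  e2=[0,0,1] f~>[4,2,2] g~>[3,1] h~>[3,2]
⟦path⟧: (3 1 3; 2 4 2)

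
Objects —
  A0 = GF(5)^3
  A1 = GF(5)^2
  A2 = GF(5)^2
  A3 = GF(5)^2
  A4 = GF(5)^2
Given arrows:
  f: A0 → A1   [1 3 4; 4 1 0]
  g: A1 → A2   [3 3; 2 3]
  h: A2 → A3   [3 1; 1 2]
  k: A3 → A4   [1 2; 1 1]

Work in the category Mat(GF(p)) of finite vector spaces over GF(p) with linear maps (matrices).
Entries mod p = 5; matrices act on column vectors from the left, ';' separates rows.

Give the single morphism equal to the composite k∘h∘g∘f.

Answer: [0 0 0; 2 0 2]

Derivation:
  e0=(1,0,0) f→(1,4) g→(0,4) h→(4,3) k→(0,2)
  e1=(0,1,0) f→(3,1) g→(2,4) h→(0,0) k→(0,0)
  e2=(0,0,1) f→(4,0) g→(2,3) h→(4,3) k→(0,2)
composite: [0 0 0; 2 0 2]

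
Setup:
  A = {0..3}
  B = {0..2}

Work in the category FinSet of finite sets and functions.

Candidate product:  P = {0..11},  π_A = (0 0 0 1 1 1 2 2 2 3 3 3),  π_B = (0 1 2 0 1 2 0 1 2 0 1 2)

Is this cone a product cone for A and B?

Answer: VALID PRODUCT

Work:
|A|·|B| = 4·3 = 12;  |P| = 12
Check the pairing map k ↦ (π_A(k), π_B(k)):
  0 ↦ (0,0)
  1 ↦ (0,1)
  2 ↦ (0,2)
  3 ↦ (1,0)
  4 ↦ (1,1)
  5 ↦ (1,2)
  6 ↦ (2,0)
  7 ↦ (2,1)
  8 ↦ (2,2)
  9 ↦ (3,0)
  10 ↦ (3,1)
  11 ↦ (3,2)
distinct pairs in image: 12 / 12 needed
  → bijection onto A×B; projections well-typed.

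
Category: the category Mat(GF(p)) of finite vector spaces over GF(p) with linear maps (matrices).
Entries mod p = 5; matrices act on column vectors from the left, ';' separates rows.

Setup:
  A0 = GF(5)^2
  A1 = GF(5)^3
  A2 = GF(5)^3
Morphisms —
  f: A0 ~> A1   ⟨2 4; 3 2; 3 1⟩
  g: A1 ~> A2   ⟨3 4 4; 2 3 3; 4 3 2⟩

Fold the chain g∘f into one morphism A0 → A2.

Answer: ⟨0 4; 2 2; 3 4⟩

Derivation:
  e0=[1,0] f~>[2,3,3] g~>[0,2,3]
  e1=[0,1] f~>[4,2,1] g~>[4,2,4]
composite: ⟨0 4; 2 2; 3 4⟩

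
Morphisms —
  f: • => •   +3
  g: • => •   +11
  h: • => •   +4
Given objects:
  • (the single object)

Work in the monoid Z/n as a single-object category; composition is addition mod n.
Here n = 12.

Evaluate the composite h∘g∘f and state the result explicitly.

Answer: +6

Trace:
  0 +3≡3 +11≡2 +4≡6  (mod 12)
result: +6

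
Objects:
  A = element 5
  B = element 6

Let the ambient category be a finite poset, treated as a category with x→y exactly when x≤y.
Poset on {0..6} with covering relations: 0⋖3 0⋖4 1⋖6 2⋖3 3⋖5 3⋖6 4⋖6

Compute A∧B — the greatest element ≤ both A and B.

Lower bounds of A=5 and B=6: {0,2,3}
  0 ≤ 3
  2 ≤ 3
  3 ≤ 3
glb = 3

Answer: A∧B = 3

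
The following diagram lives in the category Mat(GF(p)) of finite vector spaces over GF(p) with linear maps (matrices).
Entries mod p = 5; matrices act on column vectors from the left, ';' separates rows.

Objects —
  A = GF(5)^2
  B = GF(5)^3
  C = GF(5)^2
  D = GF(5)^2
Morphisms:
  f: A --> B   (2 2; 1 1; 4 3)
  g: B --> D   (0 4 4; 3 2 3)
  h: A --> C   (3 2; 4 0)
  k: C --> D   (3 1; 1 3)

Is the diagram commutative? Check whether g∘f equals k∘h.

Along f;g (path 1):
  e0=[1,0] f-->[2,1,4] g-->[0,0]
  e1=[0,1] f-->[2,1,3] g-->[1,2]
  ⟦path⟧₁ = (0 1; 0 2)
Along h;k (path 2):
  e0=[1,0] h-->[3,4] k-->[3,0]
  e1=[0,1] h-->[2,0] k-->[1,2]
  ⟦path⟧₂ = (3 1; 0 2)
Equal? differ; not commutative

Answer: DOES NOT COMMUTE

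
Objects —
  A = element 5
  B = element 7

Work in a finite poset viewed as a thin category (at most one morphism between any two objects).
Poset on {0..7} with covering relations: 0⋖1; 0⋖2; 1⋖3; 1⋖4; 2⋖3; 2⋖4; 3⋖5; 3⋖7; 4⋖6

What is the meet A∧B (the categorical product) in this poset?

Answer: A∧B = 3

Work:
Lower bounds of A=5 and B=7: {0,1,2,3}
  0 <= 3
  1 <= 3
  2 <= 3
  3 <= 3
glb = 3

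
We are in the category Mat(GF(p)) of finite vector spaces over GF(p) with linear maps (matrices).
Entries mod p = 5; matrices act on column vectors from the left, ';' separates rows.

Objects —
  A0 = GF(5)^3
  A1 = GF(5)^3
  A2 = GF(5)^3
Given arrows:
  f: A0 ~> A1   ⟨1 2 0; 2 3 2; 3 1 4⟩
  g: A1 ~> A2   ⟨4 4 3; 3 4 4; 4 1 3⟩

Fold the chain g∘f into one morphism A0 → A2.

Answer: ⟨1 3 0; 3 2 4; 0 4 4⟩

Trace:
  e0=⟨1,0,0⟩ f~>⟨1,2,3⟩ g~>⟨1,3,0⟩
  e1=⟨0,1,0⟩ f~>⟨2,3,1⟩ g~>⟨3,2,4⟩
  e2=⟨0,0,1⟩ f~>⟨0,2,4⟩ g~>⟨0,4,4⟩
⟦path⟧: ⟨1 3 0; 3 2 4; 0 4 4⟩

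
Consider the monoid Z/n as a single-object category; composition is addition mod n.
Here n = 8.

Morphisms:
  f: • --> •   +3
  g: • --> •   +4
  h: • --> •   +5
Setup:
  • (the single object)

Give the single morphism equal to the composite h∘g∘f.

Answer: +4

Work:
  0 +3≡3 +4≡7 +5≡4  (mod 8)
result: +4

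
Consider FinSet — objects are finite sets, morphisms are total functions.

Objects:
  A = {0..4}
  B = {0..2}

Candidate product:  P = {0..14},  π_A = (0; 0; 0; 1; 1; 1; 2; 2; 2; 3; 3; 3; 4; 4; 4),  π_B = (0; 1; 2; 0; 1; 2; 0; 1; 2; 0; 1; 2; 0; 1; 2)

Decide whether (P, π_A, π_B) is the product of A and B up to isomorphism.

Answer: VALID PRODUCT

Trace:
|A|·|B| = 5·3 = 15;  |P| = 15
Check the pairing map k ↦ (π_A(k), π_B(k)):
  0 : (0,0)
  1 : (0,1)
  2 : (0,2)
  3 : (1,0)
  4 : (1,1)
  5 : (1,2)
  6 : (2,0)
  7 : (2,1)
  8 : (2,2)
  9 : (3,0)
  10 : (3,1)
  11 : (3,2)
  12 : (4,0)
  13 : (4,1)
  14 : (4,2)
distinct pairs in image: 15 / 15 needed
  → bijection onto A×B; projections well-typed.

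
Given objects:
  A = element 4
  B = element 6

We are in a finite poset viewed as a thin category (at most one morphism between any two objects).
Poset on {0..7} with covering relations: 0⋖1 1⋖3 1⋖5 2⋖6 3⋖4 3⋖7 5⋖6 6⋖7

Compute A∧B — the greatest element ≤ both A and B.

Answer: A∧B = 1

Derivation:
Common predecessors of 4,6: {0,1}
  0 <= 1
  1 <= 1
glb = 1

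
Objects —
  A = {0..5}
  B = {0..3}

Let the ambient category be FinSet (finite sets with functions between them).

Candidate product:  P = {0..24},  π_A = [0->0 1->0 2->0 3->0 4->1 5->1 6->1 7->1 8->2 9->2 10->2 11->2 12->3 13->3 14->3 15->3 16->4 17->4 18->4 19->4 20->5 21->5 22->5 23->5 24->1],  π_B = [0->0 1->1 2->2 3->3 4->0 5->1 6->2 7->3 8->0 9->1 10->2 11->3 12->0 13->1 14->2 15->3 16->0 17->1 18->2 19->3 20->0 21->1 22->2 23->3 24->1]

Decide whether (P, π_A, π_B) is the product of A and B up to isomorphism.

|A|·|B| = 6·4 = 24;  |P| = 25
  → cardinalities differ; no bijection possible.

Answer: NOT A VALID PRODUCT — |P|=25 ≠ |A|·|B|=24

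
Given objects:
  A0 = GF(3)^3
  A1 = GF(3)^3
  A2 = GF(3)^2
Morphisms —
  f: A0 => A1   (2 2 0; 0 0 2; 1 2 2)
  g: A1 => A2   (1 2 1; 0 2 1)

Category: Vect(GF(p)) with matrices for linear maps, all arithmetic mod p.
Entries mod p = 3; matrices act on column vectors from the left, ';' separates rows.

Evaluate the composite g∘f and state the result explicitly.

Answer: (0 1 0; 1 2 0)

Derivation:
  e0=⟨1,0,0⟩ f=>⟨2,0,1⟩ g=>⟨0,1⟩
  e1=⟨0,1,0⟩ f=>⟨2,0,2⟩ g=>⟨1,2⟩
  e2=⟨0,0,1⟩ f=>⟨0,2,2⟩ g=>⟨0,0⟩
⟦path⟧: (0 1 0; 1 2 0)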